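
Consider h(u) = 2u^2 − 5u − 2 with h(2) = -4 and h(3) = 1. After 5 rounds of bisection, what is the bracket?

midpoint 2.5: h = -2 < 0 → [2.5, 3]
midpoint 2.75: h = -0.625 < 0 → [2.75, 3]
midpoint 2.875: h = 0.15625 > 0 → [2.75, 2.875]
midpoint 2.8125: h = -0.2422 < 0 → [2.8125, 2.875]
midpoint 2.84375: h = -0.0449 < 0 → [2.84375, 2.875]

[2.84375, 2.875]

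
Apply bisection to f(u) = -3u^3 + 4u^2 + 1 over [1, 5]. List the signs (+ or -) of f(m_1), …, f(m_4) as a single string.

m = 3, f(m) = -44 (−); new bracket [1, 3]
m = 2, f(m) = -7 (−); new bracket [1, 2]
m = 1.5, f(m) = -0.125 (−); new bracket [1, 1.5]
m = 1.25, f(m) = 1.3906 (+); new bracket [1.25, 1.5]

---+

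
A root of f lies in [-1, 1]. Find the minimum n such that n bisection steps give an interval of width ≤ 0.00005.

Width after n steps is 2/2^n. Need 2^n ≥ 2/0.00005 = 40000.
2^15 = 32768 < 40000 ≤ 2^16 = 65536, so n = 16.

16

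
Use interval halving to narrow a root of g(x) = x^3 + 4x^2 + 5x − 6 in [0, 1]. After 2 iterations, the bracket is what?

m = 0.5, g(m) = -2.375 (−); new bracket [0.5, 1]
m = 0.75, g(m) = 0.421875 (+); new bracket [0.5, 0.75]

[0.5, 0.75]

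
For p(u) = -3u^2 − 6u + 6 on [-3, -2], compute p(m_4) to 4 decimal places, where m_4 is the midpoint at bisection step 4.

m = -2.5, p(m) = 2.25 (+); new bracket [-3, -2.5]
m = -2.75, p(m) = -0.1875 (−); new bracket [-2.75, -2.5]
m = -2.625, p(m) = 1.078125 (+); new bracket [-2.75, -2.625]
m = -2.6875, p(m) = 0.457 (+); new bracket [-2.75, -2.6875]

0.4570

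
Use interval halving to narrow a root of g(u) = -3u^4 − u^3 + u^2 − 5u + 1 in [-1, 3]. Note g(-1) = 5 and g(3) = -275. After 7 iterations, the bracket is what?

[0.1875, 0.21875]

midpoint 1: g = -7 < 0 → [-1, 1]
midpoint 0: g = 1 > 0 → [0, 1]
midpoint 0.5: g = -1.5625 < 0 → [0, 0.5]
midpoint 0.25: g = -0.2148 < 0 → [0, 0.25]
midpoint 0.125: g = 0.3879 > 0 → [0.125, 0.25]
midpoint 0.1875: g = 0.0874 > 0 → [0.1875, 0.25]
midpoint 0.21875: g = -0.0632 < 0 → [0.1875, 0.21875]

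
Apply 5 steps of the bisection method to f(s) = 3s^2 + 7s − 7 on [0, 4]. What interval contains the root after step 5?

s = 2 gives f = 19, positive; keep [0, 2]
s = 1 gives f = 3, positive; keep [0, 1]
s = 0.5 gives f = -2.75, negative; keep [0.5, 1]
s = 0.75 gives f = -0.0625, negative; keep [0.75, 1]
s = 0.875 gives f = 1.4219, positive; keep [0.75, 0.875]

[0.75, 0.875]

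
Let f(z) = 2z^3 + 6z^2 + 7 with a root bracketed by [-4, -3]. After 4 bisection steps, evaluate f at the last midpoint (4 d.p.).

0.1421

m = -3.5, f(m) = -5.25 (−); new bracket [-3.5, -3]
m = -3.25, f(m) = 1.71875 (+); new bracket [-3.5, -3.25]
m = -3.375, f(m) = -1.542969 (−); new bracket [-3.375, -3.25]
m = -3.3125, f(m) = 0.1421 (+); new bracket [-3.375, -3.3125]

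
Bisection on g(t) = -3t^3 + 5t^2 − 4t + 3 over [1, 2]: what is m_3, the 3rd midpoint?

g(1.5) = -1.875 < 0, so the root lies in [1, 1.5]
g(1.25) = -0.046875 < 0, so the root lies in [1, 1.25]
g(1.125) = 0.556641 > 0, so the root lies in [1.125, 1.25]

1.125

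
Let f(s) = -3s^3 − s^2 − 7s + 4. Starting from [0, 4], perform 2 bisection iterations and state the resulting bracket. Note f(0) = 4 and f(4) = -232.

[0, 1]

f(2) = -38 < 0, so the root lies in [0, 2]
f(1) = -7 < 0, so the root lies in [0, 1]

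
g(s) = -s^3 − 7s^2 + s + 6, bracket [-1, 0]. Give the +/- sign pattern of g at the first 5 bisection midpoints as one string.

s = -0.5 gives g = 3.875, positive; keep [-1, -0.5]
s = -0.75 gives g = 1.734375, positive; keep [-1, -0.75]
s = -0.875 gives g = 0.435547, positive; keep [-1, -0.875]
s = -0.9375 gives g = -0.2659, negative; keep [-0.9375, -0.875]
s = -0.90625 gives g = 0.089, positive; keep [-0.9375, -0.90625]

+++-+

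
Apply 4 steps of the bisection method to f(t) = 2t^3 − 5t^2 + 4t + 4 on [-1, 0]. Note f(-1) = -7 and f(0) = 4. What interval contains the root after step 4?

m = -0.5, f(m) = 0.5 (+); new bracket [-1, -0.5]
m = -0.75, f(m) = -2.65625 (−); new bracket [-0.75, -0.5]
m = -0.625, f(m) = -0.941406 (−); new bracket [-0.625, -0.5]
m = -0.5625, f(m) = -0.188 (−); new bracket [-0.5625, -0.5]

[-0.5625, -0.5]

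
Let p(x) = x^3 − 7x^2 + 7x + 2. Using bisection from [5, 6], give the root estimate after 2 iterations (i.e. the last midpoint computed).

5.75

p(5.5) = -4.875 < 0, so the root lies in [5.5, 6]
p(5.75) = 0.921875 > 0, so the root lies in [5.5, 5.75]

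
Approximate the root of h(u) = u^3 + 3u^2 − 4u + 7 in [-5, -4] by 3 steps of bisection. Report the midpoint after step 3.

-4.375

u = -4.5 gives h = -5.375, negative; keep [-4.5, -4]
u = -4.25 gives h = 1.421875, positive; keep [-4.5, -4.25]
u = -4.375 gives h = -1.818359, negative; keep [-4.375, -4.25]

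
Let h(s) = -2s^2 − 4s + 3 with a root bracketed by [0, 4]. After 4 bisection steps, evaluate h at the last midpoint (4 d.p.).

midpoint 2: h = -13 < 0 → [0, 2]
midpoint 1: h = -3 < 0 → [0, 1]
midpoint 0.5: h = 0.5 > 0 → [0.5, 1]
midpoint 0.75: h = -1.125 < 0 → [0.5, 0.75]

-1.1250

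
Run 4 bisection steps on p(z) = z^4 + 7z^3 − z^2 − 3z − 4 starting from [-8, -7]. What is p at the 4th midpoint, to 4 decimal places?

-10.6745

midpoint -7.5: p = 173.1875 > 0 → [-7.5, -7]
midpoint -7.25: p = 60.457031 > 0 → [-7.25, -7]
midpoint -7.125: p = 11.82251 > 0 → [-7.125, -7]
midpoint -7.0625: p = -10.6745 < 0 → [-7.125, -7.0625]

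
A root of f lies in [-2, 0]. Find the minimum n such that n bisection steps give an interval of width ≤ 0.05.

Width after n steps is 2/2^n. Need 2^n ≥ 2/0.05 = 40.
2^5 = 32 < 40 ≤ 2^6 = 64, so n = 6.

6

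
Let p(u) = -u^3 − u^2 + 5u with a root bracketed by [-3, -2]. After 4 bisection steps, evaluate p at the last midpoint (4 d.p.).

0.2747

m = -2.5, p(m) = -3.125 (−); new bracket [-3, -2.5]
m = -2.75, p(m) = -0.515625 (−); new bracket [-3, -2.75]
m = -2.875, p(m) = 1.123047 (+); new bracket [-2.875, -2.75]
m = -2.8125, p(m) = 0.2747 (+); new bracket [-2.8125, -2.75]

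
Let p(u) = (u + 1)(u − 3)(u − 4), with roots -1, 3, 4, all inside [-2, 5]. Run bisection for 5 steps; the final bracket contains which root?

u = 1.5 gives p = 9.375, positive; keep [-2, 1.5]
u = -0.25 gives p = 10.359375, positive; keep [-2, -0.25]
u = -1.125 gives p = -2.642578, negative; keep [-1.125, -0.25]
u = -0.6875 gives p = 5.4016, positive; keep [-1.125, -0.6875]
u = -0.90625 gives p = 1.7967, positive; keep [-1.125, -0.90625]

-1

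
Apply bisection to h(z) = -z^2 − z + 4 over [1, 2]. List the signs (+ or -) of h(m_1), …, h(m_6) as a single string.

+---++

midpoint 1.5: h = 0.25 > 0 → [1.5, 2]
midpoint 1.75: h = -0.8125 < 0 → [1.5, 1.75]
midpoint 1.625: h = -0.265625 < 0 → [1.5, 1.625]
midpoint 1.5625: h = -0.0039 < 0 → [1.5, 1.5625]
midpoint 1.53125: h = 0.124 > 0 → [1.53125, 1.5625]
midpoint 1.546875: h = 0.0603 > 0 → [1.546875, 1.5625]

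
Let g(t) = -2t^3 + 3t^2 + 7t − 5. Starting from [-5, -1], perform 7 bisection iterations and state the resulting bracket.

[-1.625, -1.59375]

m = -3, g(m) = 55 (+); new bracket [-3, -1]
m = -2, g(m) = 9 (+); new bracket [-2, -1]
m = -1.5, g(m) = -2 (−); new bracket [-2, -1.5]
m = -1.75, g(m) = 2.6562 (+); new bracket [-1.75, -1.5]
m = -1.625, g(m) = 0.1289 (+); new bracket [-1.625, -1.5]
m = -1.5625, g(m) = -0.9839 (−); new bracket [-1.625, -1.5625]
m = -1.59375, g(m) = -0.4398 (−); new bracket [-1.625, -1.59375]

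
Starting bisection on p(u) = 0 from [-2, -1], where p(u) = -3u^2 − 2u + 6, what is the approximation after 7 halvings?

midpoint -1.5: p = 2.25 > 0 → [-2, -1.5]
midpoint -1.75: p = 0.3125 > 0 → [-2, -1.75]
midpoint -1.875: p = -0.796875 < 0 → [-1.875, -1.75]
midpoint -1.8125: p = -0.2305 < 0 → [-1.8125, -1.75]
midpoint -1.78125: p = 0.0439 > 0 → [-1.8125, -1.78125]
midpoint -1.796875: p = -0.0925 < 0 → [-1.796875, -1.78125]
midpoint -1.7890625: p = -0.0241 < 0 → [-1.7890625, -1.78125]

-1.7890625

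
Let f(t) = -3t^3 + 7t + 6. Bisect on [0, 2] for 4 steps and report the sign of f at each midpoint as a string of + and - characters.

t = 1 gives f = 10, positive; keep [1, 2]
t = 1.5 gives f = 6.375, positive; keep [1.5, 2]
t = 1.75 gives f = 2.171875, positive; keep [1.75, 2]
t = 1.875 gives f = -0.6504, negative; keep [1.75, 1.875]

+++-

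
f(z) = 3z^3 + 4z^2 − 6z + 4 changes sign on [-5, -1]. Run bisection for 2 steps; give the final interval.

m = -3, f(m) = -23 (−); new bracket [-3, -1]
m = -2, f(m) = 8 (+); new bracket [-3, -2]

[-3, -2]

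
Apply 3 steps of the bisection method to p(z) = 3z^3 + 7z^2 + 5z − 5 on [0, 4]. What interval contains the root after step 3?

p(2) = 57 > 0, so the root lies in [0, 2]
p(1) = 10 > 0, so the root lies in [0, 1]
p(0.5) = -0.375 < 0, so the root lies in [0.5, 1]

[0.5, 1]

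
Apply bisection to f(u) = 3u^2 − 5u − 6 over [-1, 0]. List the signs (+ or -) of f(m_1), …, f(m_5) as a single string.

u = -0.5 gives f = -2.75, negative; keep [-1, -0.5]
u = -0.75 gives f = -0.5625, negative; keep [-1, -0.75]
u = -0.875 gives f = 0.671875, positive; keep [-0.875, -0.75]
u = -0.8125 gives f = 0.043, positive; keep [-0.8125, -0.75]
u = -0.78125 gives f = -0.2627, negative; keep [-0.8125, -0.78125]

--++-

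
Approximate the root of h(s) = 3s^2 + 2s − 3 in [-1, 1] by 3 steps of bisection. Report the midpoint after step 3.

0.75

s = 0 gives h = -3, negative; keep [0, 1]
s = 0.5 gives h = -1.25, negative; keep [0.5, 1]
s = 0.75 gives h = 0.1875, positive; keep [0.5, 0.75]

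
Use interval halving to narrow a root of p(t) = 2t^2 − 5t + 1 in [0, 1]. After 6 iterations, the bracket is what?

[0.21875, 0.234375]

t = 0.5 gives p = -1, negative; keep [0, 0.5]
t = 0.25 gives p = -0.125, negative; keep [0, 0.25]
t = 0.125 gives p = 0.40625, positive; keep [0.125, 0.25]
t = 0.1875 gives p = 0.1328, positive; keep [0.1875, 0.25]
t = 0.21875 gives p = 0.002, positive; keep [0.21875, 0.25]
t = 0.234375 gives p = -0.062, negative; keep [0.21875, 0.234375]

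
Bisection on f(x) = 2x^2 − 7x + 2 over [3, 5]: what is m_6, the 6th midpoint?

m = 4, f(m) = 6 (+); new bracket [3, 4]
m = 3.5, f(m) = 2 (+); new bracket [3, 3.5]
m = 3.25, f(m) = 0.375 (+); new bracket [3, 3.25]
m = 3.125, f(m) = -0.3438 (−); new bracket [3.125, 3.25]
m = 3.1875, f(m) = 0.0078 (+); new bracket [3.125, 3.1875]
m = 3.15625, f(m) = -0.1699 (−); new bracket [3.15625, 3.1875]

3.15625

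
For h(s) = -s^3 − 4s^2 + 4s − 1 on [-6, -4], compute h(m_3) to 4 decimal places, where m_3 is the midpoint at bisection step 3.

-3.0781

m = -5, h(m) = 4 (+); new bracket [-5, -4]
m = -4.5, h(m) = -8.875 (−); new bracket [-5, -4.5]
m = -4.75, h(m) = -3.078125 (−); new bracket [-5, -4.75]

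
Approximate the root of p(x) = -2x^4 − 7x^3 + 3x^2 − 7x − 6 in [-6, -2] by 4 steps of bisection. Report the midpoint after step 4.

m = -4, p(m) = 6 (+); new bracket [-6, -4]
m = -5, p(m) = -271 (−); new bracket [-5, -4]
m = -4.5, p(m) = -96 (−); new bracket [-4.5, -4]
m = -4.25, p(m) = -37.2109 (−); new bracket [-4.25, -4]

-4.25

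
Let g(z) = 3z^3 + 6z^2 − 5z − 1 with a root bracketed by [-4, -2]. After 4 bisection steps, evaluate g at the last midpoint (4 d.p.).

-0.7949

g(-3) = -13 < 0, so the root lies in [-3, -2]
g(-2.5) = 2.125 > 0, so the root lies in [-3, -2.5]
g(-2.75) = -4.265625 < 0, so the root lies in [-2.75, -2.5]
g(-2.625) = -0.7949 < 0, so the root lies in [-2.625, -2.5]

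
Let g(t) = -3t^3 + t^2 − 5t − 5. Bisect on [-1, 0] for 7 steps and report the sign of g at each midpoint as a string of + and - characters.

-+--++-

t = -0.5 gives g = -1.875, negative; keep [-1, -0.5]
t = -0.75 gives g = 0.578125, positive; keep [-0.75, -0.5]
t = -0.625 gives g = -0.751953, negative; keep [-0.75, -0.625]
t = -0.6875 gives g = -0.115, negative; keep [-0.75, -0.6875]
t = -0.71875 gives g = 0.2243, positive; keep [-0.71875, -0.6875]
t = -0.703125 gives g = 0.0529, positive; keep [-0.703125, -0.6875]
t = -0.6953125 gives g = -0.0315, negative; keep [-0.703125, -0.6953125]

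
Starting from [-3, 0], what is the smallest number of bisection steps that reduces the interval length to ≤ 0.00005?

Width after n steps is 3/2^n. Need 2^n ≥ 3/0.00005 = 60000.
2^15 = 32768 < 60000 ≤ 2^16 = 65536, so n = 16.

16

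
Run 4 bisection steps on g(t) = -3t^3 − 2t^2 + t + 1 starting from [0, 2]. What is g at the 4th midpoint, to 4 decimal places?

g(1) = -3 < 0, so the root lies in [0, 1]
g(0.5) = 0.625 > 0, so the root lies in [0.5, 1]
g(0.75) = -0.640625 < 0, so the root lies in [0.5, 0.75]
g(0.625) = 0.1113 > 0, so the root lies in [0.625, 0.75]

0.1113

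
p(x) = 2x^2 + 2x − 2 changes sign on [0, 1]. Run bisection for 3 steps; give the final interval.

m = 0.5, p(m) = -0.5 (−); new bracket [0.5, 1]
m = 0.75, p(m) = 0.625 (+); new bracket [0.5, 0.75]
m = 0.625, p(m) = 0.03125 (+); new bracket [0.5, 0.625]

[0.5, 0.625]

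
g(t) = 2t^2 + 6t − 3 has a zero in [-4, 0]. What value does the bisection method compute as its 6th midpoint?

-3.4375

midpoint -2: g = -7 < 0 → [-4, -2]
midpoint -3: g = -3 < 0 → [-4, -3]
midpoint -3.5: g = 0.5 > 0 → [-3.5, -3]
midpoint -3.25: g = -1.375 < 0 → [-3.5, -3.25]
midpoint -3.375: g = -0.4688 < 0 → [-3.5, -3.375]
midpoint -3.4375: g = 0.0078 > 0 → [-3.4375, -3.375]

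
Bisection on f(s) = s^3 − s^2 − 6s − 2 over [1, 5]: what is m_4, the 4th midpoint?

3.25

midpoint 3: f = -2 < 0 → [3, 5]
midpoint 4: f = 22 > 0 → [3, 4]
midpoint 3.5: f = 7.625 > 0 → [3, 3.5]
midpoint 3.25: f = 2.2656 > 0 → [3, 3.25]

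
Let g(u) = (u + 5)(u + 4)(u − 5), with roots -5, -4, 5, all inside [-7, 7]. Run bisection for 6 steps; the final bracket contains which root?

m = 0, g(m) = -100 (−); new bracket [0, 7]
m = 3.5, g(m) = -95.625 (−); new bracket [3.5, 7]
m = 5.25, g(m) = 23.703125 (+); new bracket [3.5, 5.25]
m = 4.375, g(m) = -49.0723 (−); new bracket [4.375, 5.25]
m = 4.8125, g(m) = -16.2136 (−); new bracket [4.8125, 5.25]
m = 5.03125, g(m) = 2.8311 (+); new bracket [4.8125, 5.03125]

5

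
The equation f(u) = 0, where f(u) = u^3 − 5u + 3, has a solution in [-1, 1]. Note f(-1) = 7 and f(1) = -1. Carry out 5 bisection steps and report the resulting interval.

f(0) = 3 > 0, so the root lies in [0, 1]
f(0.5) = 0.625 > 0, so the root lies in [0.5, 1]
f(0.75) = -0.328125 < 0, so the root lies in [0.5, 0.75]
f(0.625) = 0.1191 > 0, so the root lies in [0.625, 0.75]
f(0.6875) = -0.1125 < 0, so the root lies in [0.625, 0.6875]

[0.625, 0.6875]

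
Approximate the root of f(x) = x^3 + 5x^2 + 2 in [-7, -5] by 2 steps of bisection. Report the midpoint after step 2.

midpoint -6: f = -34 < 0 → [-6, -5]
midpoint -5.5: f = -13.125 < 0 → [-5.5, -5]

-5.5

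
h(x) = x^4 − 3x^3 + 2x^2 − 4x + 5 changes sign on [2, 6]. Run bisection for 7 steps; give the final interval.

[2.5, 2.53125]

h(4) = 85 > 0, so the root lies in [2, 4]
h(3) = 11 > 0, so the root lies in [2, 3]
h(2.5) = -0.3125 < 0, so the root lies in [2.5, 3]
h(2.75) = 3.9258 > 0, so the root lies in [2.5, 2.75]
h(2.625) = 1.4983 > 0, so the root lies in [2.5, 2.625]
h(2.5625) = 0.5213 > 0, so the root lies in [2.5, 2.5625]
h(2.53125) = 0.0871 > 0, so the root lies in [2.5, 2.53125]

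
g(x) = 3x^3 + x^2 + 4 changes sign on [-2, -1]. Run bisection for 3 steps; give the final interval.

m = -1.5, g(m) = -3.875 (−); new bracket [-1.5, -1]
m = -1.25, g(m) = -0.296875 (−); new bracket [-1.25, -1]
m = -1.125, g(m) = 0.994141 (+); new bracket [-1.25, -1.125]

[-1.25, -1.125]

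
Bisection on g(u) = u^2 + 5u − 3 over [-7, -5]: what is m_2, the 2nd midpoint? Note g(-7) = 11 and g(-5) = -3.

-5.5

m = -6, g(m) = 3 (+); new bracket [-6, -5]
m = -5.5, g(m) = -0.25 (−); new bracket [-6, -5.5]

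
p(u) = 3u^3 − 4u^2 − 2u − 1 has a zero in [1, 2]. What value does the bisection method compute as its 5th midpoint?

p(1.5) = -2.875 < 0, so the root lies in [1.5, 2]
p(1.75) = -0.671875 < 0, so the root lies in [1.75, 2]
p(1.875) = 0.962891 > 0, so the root lies in [1.75, 1.875]
p(1.8125) = 0.0974 > 0, so the root lies in [1.75, 1.8125]
p(1.78125) = -0.299 < 0, so the root lies in [1.78125, 1.8125]

1.78125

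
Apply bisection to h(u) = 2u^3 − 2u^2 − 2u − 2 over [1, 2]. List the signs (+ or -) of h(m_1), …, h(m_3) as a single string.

m = 1.5, h(m) = -2.75 (−); new bracket [1.5, 2]
m = 1.75, h(m) = -0.90625 (−); new bracket [1.75, 2]
m = 1.875, h(m) = 0.402344 (+); new bracket [1.75, 1.875]

--+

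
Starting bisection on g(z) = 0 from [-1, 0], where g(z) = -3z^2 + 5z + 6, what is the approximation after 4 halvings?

g(-0.5) = 2.75 > 0, so the root lies in [-1, -0.5]
g(-0.75) = 0.5625 > 0, so the root lies in [-1, -0.75]
g(-0.875) = -0.671875 < 0, so the root lies in [-0.875, -0.75]
g(-0.8125) = -0.043 < 0, so the root lies in [-0.8125, -0.75]

-0.8125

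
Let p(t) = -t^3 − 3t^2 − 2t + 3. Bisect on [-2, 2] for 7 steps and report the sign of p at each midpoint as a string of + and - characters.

+-+-+-+

p(0) = 3 > 0, so the root lies in [0, 2]
p(1) = -3 < 0, so the root lies in [0, 1]
p(0.5) = 1.125 > 0, so the root lies in [0.5, 1]
p(0.75) = -0.6094 < 0, so the root lies in [0.5, 0.75]
p(0.625) = 0.334 > 0, so the root lies in [0.625, 0.75]
p(0.6875) = -0.1179 < 0, so the root lies in [0.625, 0.6875]
p(0.65625) = 0.1129 > 0, so the root lies in [0.65625, 0.6875]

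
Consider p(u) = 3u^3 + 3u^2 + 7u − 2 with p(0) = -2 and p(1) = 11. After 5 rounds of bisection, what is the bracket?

midpoint 0.5: p = 2.625 > 0 → [0, 0.5]
midpoint 0.25: p = -0.015625 < 0 → [0.25, 0.5]
midpoint 0.375: p = 1.205078 > 0 → [0.25, 0.375]
midpoint 0.3125: p = 0.572 > 0 → [0.25, 0.3125]
midpoint 0.28125: p = 0.2728 > 0 → [0.25, 0.28125]

[0.25, 0.28125]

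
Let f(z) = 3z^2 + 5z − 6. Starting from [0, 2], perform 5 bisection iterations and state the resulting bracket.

[0.75, 0.8125]

z = 1 gives f = 2, positive; keep [0, 1]
z = 0.5 gives f = -2.75, negative; keep [0.5, 1]
z = 0.75 gives f = -0.5625, negative; keep [0.75, 1]
z = 0.875 gives f = 0.6719, positive; keep [0.75, 0.875]
z = 0.8125 gives f = 0.043, positive; keep [0.75, 0.8125]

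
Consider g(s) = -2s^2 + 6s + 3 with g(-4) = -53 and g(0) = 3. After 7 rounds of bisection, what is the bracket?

[-0.4375, -0.40625]

s = -2 gives g = -17, negative; keep [-2, 0]
s = -1 gives g = -5, negative; keep [-1, 0]
s = -0.5 gives g = -0.5, negative; keep [-0.5, 0]
s = -0.25 gives g = 1.375, positive; keep [-0.5, -0.25]
s = -0.375 gives g = 0.4688, positive; keep [-0.5, -0.375]
s = -0.4375 gives g = -0.0078, negative; keep [-0.4375, -0.375]
s = -0.40625 gives g = 0.2324, positive; keep [-0.4375, -0.40625]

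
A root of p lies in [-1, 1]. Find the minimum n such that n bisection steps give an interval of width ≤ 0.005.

9

Width after n steps is 2/2^n. Need 2^n ≥ 2/0.005 = 400.
2^8 = 256 < 400 ≤ 2^9 = 512, so n = 9.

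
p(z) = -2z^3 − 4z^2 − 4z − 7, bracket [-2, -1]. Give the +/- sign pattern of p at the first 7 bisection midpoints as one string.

m = -1.5, p(m) = -3.25 (−); new bracket [-2, -1.5]
m = -1.75, p(m) = -1.53125 (−); new bracket [-2, -1.75]
m = -1.875, p(m) = -0.378906 (−); new bracket [-2, -1.875]
m = -1.9375, p(m) = 0.2808 (+); new bracket [-1.9375, -1.875]
m = -1.90625, p(m) = -0.0563 (−); new bracket [-1.9375, -1.90625]
m = -1.921875, p(m) = 0.1104 (+); new bracket [-1.921875, -1.90625]
m = -1.9140625, p(m) = 0.0266 (+); new bracket [-1.9140625, -1.90625]

---+-++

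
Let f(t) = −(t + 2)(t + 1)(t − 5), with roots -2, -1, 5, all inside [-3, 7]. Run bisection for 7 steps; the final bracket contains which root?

5

m = 2, f(m) = 36 (+); new bracket [2, 7]
m = 4.5, f(m) = 17.875 (+); new bracket [4.5, 7]
m = 5.75, f(m) = -39.234375 (−); new bracket [4.5, 5.75]
m = 5.125, f(m) = -5.4551 (−); new bracket [4.5, 5.125]
m = 4.8125, f(m) = 7.4246 (+); new bracket [4.8125, 5.125]
m = 4.96875, f(m) = 1.2998 (+); new bracket [4.96875, 5.125]
m = 5.046875, f(m) = -1.9974 (−); new bracket [4.96875, 5.046875]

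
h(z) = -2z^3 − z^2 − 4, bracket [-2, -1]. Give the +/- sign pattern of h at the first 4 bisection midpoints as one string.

z = -1.5 gives h = 0.5, positive; keep [-1.5, -1]
z = -1.25 gives h = -1.65625, negative; keep [-1.5, -1.25]
z = -1.375 gives h = -0.691406, negative; keep [-1.5, -1.375]
z = -1.4375 gives h = -0.1255, negative; keep [-1.5, -1.4375]

+---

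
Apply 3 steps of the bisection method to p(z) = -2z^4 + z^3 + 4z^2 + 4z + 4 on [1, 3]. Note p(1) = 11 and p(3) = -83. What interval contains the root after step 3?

z = 2 gives p = 4, positive; keep [2, 3]
z = 2.5 gives p = -23.5, negative; keep [2, 2.5]
z = 2.25 gives p = -6.617188, negative; keep [2, 2.25]

[2, 2.25]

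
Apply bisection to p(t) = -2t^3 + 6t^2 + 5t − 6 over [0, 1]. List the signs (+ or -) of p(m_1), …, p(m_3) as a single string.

-+-

midpoint 0.5: p = -2.25 < 0 → [0.5, 1]
midpoint 0.75: p = 0.28125 > 0 → [0.5, 0.75]
midpoint 0.625: p = -1.019531 < 0 → [0.625, 0.75]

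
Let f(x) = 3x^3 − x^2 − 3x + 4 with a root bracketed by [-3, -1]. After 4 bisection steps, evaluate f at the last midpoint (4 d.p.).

-1.5645

midpoint -2: f = -18 < 0 → [-2, -1]
midpoint -1.5: f = -3.875 < 0 → [-1.5, -1]
midpoint -1.25: f = 0.328125 > 0 → [-1.5, -1.25]
midpoint -1.375: f = -1.5645 < 0 → [-1.375, -1.25]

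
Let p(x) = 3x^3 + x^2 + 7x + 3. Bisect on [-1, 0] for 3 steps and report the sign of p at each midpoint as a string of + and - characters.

-++

x = -0.5 gives p = -0.625, negative; keep [-0.5, 0]
x = -0.25 gives p = 1.265625, positive; keep [-0.5, -0.25]
x = -0.375 gives p = 0.357422, positive; keep [-0.5, -0.375]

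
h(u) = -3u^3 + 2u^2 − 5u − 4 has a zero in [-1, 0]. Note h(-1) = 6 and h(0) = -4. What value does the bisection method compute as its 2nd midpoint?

-0.75

u = -0.5 gives h = -0.625, negative; keep [-1, -0.5]
u = -0.75 gives h = 2.140625, positive; keep [-0.75, -0.5]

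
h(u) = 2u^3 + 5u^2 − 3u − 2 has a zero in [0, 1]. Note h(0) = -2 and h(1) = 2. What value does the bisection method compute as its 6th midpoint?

0.828125

midpoint 0.5: h = -2 < 0 → [0.5, 1]
midpoint 0.75: h = -0.59375 < 0 → [0.75, 1]
midpoint 0.875: h = 0.542969 > 0 → [0.75, 0.875]
midpoint 0.8125: h = -0.064 < 0 → [0.8125, 0.875]
midpoint 0.84375: h = 0.2297 > 0 → [0.8125, 0.84375]
midpoint 0.828125: h = 0.0804 > 0 → [0.8125, 0.828125]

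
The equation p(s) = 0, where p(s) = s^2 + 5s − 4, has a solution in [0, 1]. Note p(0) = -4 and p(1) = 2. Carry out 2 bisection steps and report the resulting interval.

[0.5, 0.75]

s = 0.5 gives p = -1.25, negative; keep [0.5, 1]
s = 0.75 gives p = 0.3125, positive; keep [0.5, 0.75]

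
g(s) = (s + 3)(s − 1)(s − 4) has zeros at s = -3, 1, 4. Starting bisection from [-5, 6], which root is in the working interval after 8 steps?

-3

g(0.5) = 6.125 > 0, so the root lies in [-5, 0.5]
g(-2.25) = 15.234375 > 0, so the root lies in [-5, -2.25]
g(-3.625) = -22.041016 < 0, so the root lies in [-3.625, -2.25]
g(-2.9375) = 1.7073 > 0, so the root lies in [-3.625, -2.9375]
g(-3.28125) = -8.7674 < 0, so the root lies in [-3.28125, -2.9375]
g(-3.109375) = -3.1954 < 0, so the root lies in [-3.109375, -2.9375]
g(-3.0234375) = -0.6623 < 0, so the root lies in [-3.0234375, -2.9375]
g(-2.98046875) = 0.5427 > 0, so the root lies in [-3.0234375, -2.98046875]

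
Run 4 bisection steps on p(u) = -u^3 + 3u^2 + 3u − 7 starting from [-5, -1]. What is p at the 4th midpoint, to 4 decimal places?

m = -3, p(m) = 38 (+); new bracket [-3, -1]
m = -2, p(m) = 7 (+); new bracket [-2, -1]
m = -1.5, p(m) = -1.375 (−); new bracket [-2, -1.5]
m = -1.75, p(m) = 2.2969 (+); new bracket [-1.75, -1.5]

2.2969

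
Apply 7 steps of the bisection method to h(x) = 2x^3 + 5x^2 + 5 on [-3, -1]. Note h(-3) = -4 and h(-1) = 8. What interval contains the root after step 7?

h(-2) = 9 > 0, so the root lies in [-3, -2]
h(-2.5) = 5 > 0, so the root lies in [-3, -2.5]
h(-2.75) = 1.21875 > 0, so the root lies in [-3, -2.75]
h(-2.875) = -1.1992 < 0, so the root lies in [-2.875, -2.75]
h(-2.8125) = 0.0562 > 0, so the root lies in [-2.875, -2.8125]
h(-2.84375) = -0.5598 < 0, so the root lies in [-2.84375, -2.8125]
h(-2.828125) = -0.2489 < 0, so the root lies in [-2.828125, -2.8125]

[-2.828125, -2.8125]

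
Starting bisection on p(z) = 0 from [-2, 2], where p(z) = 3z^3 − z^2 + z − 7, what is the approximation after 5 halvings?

1.375

z = 0 gives p = -7, negative; keep [0, 2]
z = 1 gives p = -4, negative; keep [1, 2]
z = 1.5 gives p = 2.375, positive; keep [1, 1.5]
z = 1.25 gives p = -1.4531, negative; keep [1.25, 1.5]
z = 1.375 gives p = 0.2832, positive; keep [1.25, 1.375]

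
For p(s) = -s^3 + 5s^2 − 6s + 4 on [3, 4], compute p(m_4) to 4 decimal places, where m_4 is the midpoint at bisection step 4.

-0.2781

m = 3.5, p(m) = 1.375 (+); new bracket [3.5, 4]
m = 3.75, p(m) = -0.921875 (−); new bracket [3.5, 3.75]
m = 3.625, p(m) = 0.318359 (+); new bracket [3.625, 3.75]
m = 3.6875, p(m) = -0.2781 (−); new bracket [3.625, 3.6875]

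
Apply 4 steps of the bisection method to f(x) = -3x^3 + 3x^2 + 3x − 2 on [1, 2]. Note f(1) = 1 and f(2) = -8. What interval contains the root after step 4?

m = 1.5, f(m) = -0.875 (−); new bracket [1, 1.5]
m = 1.25, f(m) = 0.578125 (+); new bracket [1.25, 1.5]
m = 1.375, f(m) = -0.001953 (−); new bracket [1.25, 1.375]
m = 1.3125, f(m) = 0.3225 (+); new bracket [1.3125, 1.375]

[1.3125, 1.375]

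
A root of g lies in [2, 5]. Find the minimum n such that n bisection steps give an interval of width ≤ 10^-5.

19

Width after n steps is 3/2^n. Need 2^n ≥ 3/10^-5 = 300000.
2^18 = 262144 < 300000 ≤ 2^19 = 524288, so n = 19.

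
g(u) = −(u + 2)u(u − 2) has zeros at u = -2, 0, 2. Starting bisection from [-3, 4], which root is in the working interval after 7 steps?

u = 0.5 gives g = 1.875, positive; keep [0.5, 4]
u = 2.25 gives g = -2.390625, negative; keep [0.5, 2.25]
u = 1.375 gives g = 2.900391, positive; keep [1.375, 2.25]
u = 1.8125 gives g = 1.2957, positive; keep [1.8125, 2.25]
u = 2.03125 gives g = -0.2559, negative; keep [1.8125, 2.03125]
u = 1.921875 gives g = 0.5889, positive; keep [1.921875, 2.03125]
u = 1.9765625 gives g = 0.1842, positive; keep [1.9765625, 2.03125]

2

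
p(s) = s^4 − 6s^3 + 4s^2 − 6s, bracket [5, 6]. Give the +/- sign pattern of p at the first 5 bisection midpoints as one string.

+----

m = 5.5, p(m) = 4.8125 (+); new bracket [5, 5.5]
m = 5.25, p(m) = -29.777344 (−); new bracket [5.25, 5.5]
m = 5.375, p(m) = -13.741943 (−); new bracket [5.375, 5.5]
m = 5.4375, p(m) = -4.791 (−); new bracket [5.4375, 5.5]
m = 5.46875, p(m) = -0.0723 (−); new bracket [5.46875, 5.5]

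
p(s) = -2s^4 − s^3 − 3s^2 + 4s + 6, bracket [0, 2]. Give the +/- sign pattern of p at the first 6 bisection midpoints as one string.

+--+++

p(1) = 4 > 0, so the root lies in [1, 2]
p(1.5) = -8.25 < 0, so the root lies in [1, 1.5]
p(1.25) = -0.523438 < 0, so the root lies in [1, 1.25]
p(1.125) = 2.0757 > 0, so the root lies in [1.125, 1.25]
p(1.1875) = 0.8679 > 0, so the root lies in [1.1875, 1.25]
p(1.21875) = 0.1961 > 0, so the root lies in [1.21875, 1.25]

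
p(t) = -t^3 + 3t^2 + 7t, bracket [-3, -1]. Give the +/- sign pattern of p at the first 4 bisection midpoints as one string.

+-++

t = -2 gives p = 6, positive; keep [-2, -1]
t = -1.5 gives p = -0.375, negative; keep [-2, -1.5]
t = -1.75 gives p = 2.296875, positive; keep [-1.75, -1.5]
t = -1.625 gives p = 0.8379, positive; keep [-1.625, -1.5]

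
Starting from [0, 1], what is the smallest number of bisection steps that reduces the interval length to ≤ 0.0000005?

21

Width after n steps is 1/2^n. Need 2^n ≥ 1/0.0000005 = 2000000.
2^20 = 1048576 < 2000000 ≤ 2^21 = 2097152, so n = 21.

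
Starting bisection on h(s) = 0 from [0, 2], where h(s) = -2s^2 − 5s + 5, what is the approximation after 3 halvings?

h(1) = -2 < 0, so the root lies in [0, 1]
h(0.5) = 2 > 0, so the root lies in [0.5, 1]
h(0.75) = 0.125 > 0, so the root lies in [0.75, 1]

0.75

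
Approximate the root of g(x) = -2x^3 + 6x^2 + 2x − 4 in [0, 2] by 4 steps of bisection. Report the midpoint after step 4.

midpoint 1: g = 2 > 0 → [0, 1]
midpoint 0.5: g = -1.75 < 0 → [0.5, 1]
midpoint 0.75: g = 0.03125 > 0 → [0.5, 0.75]
midpoint 0.625: g = -0.8945 < 0 → [0.625, 0.75]

0.625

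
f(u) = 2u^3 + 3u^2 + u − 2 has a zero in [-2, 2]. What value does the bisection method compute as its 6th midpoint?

0.5625

u = 0 gives f = -2, negative; keep [0, 2]
u = 1 gives f = 4, positive; keep [0, 1]
u = 0.5 gives f = -0.5, negative; keep [0.5, 1]
u = 0.75 gives f = 1.2812, positive; keep [0.5, 0.75]
u = 0.625 gives f = 0.2852, positive; keep [0.5, 0.625]
u = 0.5625 gives f = -0.1323, negative; keep [0.5625, 0.625]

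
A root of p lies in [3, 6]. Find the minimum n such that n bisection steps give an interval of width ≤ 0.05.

6

Width after n steps is 3/2^n. Need 2^n ≥ 3/0.05 = 60.
2^5 = 32 < 60 ≤ 2^6 = 64, so n = 6.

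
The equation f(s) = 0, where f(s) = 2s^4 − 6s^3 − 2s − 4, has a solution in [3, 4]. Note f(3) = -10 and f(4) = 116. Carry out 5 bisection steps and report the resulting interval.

f(3.5) = 31.875 > 0, so the root lies in [3, 3.5]
f(3.25) = 6.664062 > 0, so the root lies in [3, 3.25]
f(3.125) = -2.620605 < 0, so the root lies in [3.125, 3.25]
f(3.1875) = 1.7696 > 0, so the root lies in [3.125, 3.1875]
f(3.15625) = -0.4868 < 0, so the root lies in [3.15625, 3.1875]

[3.15625, 3.1875]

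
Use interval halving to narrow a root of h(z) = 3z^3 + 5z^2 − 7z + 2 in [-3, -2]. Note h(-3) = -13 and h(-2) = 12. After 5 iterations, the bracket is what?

[-2.65625, -2.625]

h(-2.5) = 3.875 > 0, so the root lies in [-3, -2.5]
h(-2.75) = -3.328125 < 0, so the root lies in [-2.75, -2.5]
h(-2.625) = 0.564453 > 0, so the root lies in [-2.75, -2.625]
h(-2.6875) = -1.3069 < 0, so the root lies in [-2.6875, -2.625]
h(-2.65625) = -0.3528 < 0, so the root lies in [-2.65625, -2.625]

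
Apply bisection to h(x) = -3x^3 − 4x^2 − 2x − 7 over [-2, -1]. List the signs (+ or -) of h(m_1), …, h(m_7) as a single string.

-+---+-

x = -1.5 gives h = -2.875, negative; keep [-2, -1.5]
x = -1.75 gives h = 0.328125, positive; keep [-1.75, -1.5]
x = -1.625 gives h = -1.439453, negative; keep [-1.75, -1.625]
x = -1.6875 gives h = -0.5994, negative; keep [-1.75, -1.6875]
x = -1.71875 gives h = -0.1468, negative; keep [-1.75, -1.71875]
x = -1.734375 gives h = 0.0878, positive; keep [-1.734375, -1.71875]
x = -1.7265625 gives h = -0.0302, negative; keep [-1.734375, -1.7265625]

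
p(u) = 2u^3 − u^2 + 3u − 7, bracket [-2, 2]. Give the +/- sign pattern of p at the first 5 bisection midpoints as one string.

--+-+

u = 0 gives p = -7, negative; keep [0, 2]
u = 1 gives p = -3, negative; keep [1, 2]
u = 1.5 gives p = 2, positive; keep [1, 1.5]
u = 1.25 gives p = -0.9062, negative; keep [1.25, 1.5]
u = 1.375 gives p = 0.4336, positive; keep [1.25, 1.375]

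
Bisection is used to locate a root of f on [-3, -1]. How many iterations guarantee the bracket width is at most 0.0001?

Width after n steps is 2/2^n. Need 2^n ≥ 2/0.0001 = 20000.
2^14 = 16384 < 20000 ≤ 2^15 = 32768, so n = 15.

15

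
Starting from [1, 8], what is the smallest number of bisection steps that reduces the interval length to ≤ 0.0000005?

Width after n steps is 7/2^n. Need 2^n ≥ 7/0.0000005 = 14000000.
2^23 = 8388608 < 14000000 ≤ 2^24 = 16777216, so n = 24.

24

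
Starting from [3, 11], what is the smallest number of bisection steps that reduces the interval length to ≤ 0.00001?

20

Width after n steps is 8/2^n. Need 2^n ≥ 8/0.00001 = 800000.
2^19 = 524288 < 800000 ≤ 2^20 = 1048576, so n = 20.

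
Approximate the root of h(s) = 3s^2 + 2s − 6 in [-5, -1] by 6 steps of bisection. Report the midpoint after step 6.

h(-3) = 15 > 0, so the root lies in [-3, -1]
h(-2) = 2 > 0, so the root lies in [-2, -1]
h(-1.5) = -2.25 < 0, so the root lies in [-2, -1.5]
h(-1.75) = -0.3125 < 0, so the root lies in [-2, -1.75]
h(-1.875) = 0.7969 > 0, so the root lies in [-1.875, -1.75]
h(-1.8125) = 0.2305 > 0, so the root lies in [-1.8125, -1.75]

-1.8125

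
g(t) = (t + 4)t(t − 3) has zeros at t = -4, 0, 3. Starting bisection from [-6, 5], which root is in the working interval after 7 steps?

g(-0.5) = 6.125 > 0, so the root lies in [-6, -0.5]
g(-3.25) = 15.234375 > 0, so the root lies in [-6, -3.25]
g(-4.625) = -22.041016 < 0, so the root lies in [-4.625, -3.25]
g(-3.9375) = 1.7073 > 0, so the root lies in [-4.625, -3.9375]
g(-4.28125) = -8.7674 < 0, so the root lies in [-4.28125, -3.9375]
g(-4.109375) = -3.1954 < 0, so the root lies in [-4.109375, -3.9375]
g(-4.0234375) = -0.6623 < 0, so the root lies in [-4.0234375, -3.9375]

-4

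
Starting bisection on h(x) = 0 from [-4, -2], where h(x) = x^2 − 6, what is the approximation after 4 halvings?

x = -3 gives h = 3, positive; keep [-3, -2]
x = -2.5 gives h = 0.25, positive; keep [-2.5, -2]
x = -2.25 gives h = -0.9375, negative; keep [-2.5, -2.25]
x = -2.375 gives h = -0.3594, negative; keep [-2.5, -2.375]

-2.375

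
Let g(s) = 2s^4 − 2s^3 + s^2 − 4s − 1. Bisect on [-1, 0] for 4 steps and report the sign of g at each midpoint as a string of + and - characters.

midpoint -0.5: g = 1.625 > 0 → [-0.5, 0]
midpoint -0.25: g = 0.101562 > 0 → [-0.25, 0]
midpoint -0.125: g = -0.47998 < 0 → [-0.25, -0.125]
midpoint -0.1875: g = -0.1992 < 0 → [-0.25, -0.1875]

++--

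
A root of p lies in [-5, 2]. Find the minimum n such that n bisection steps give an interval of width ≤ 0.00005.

18

Width after n steps is 7/2^n. Need 2^n ≥ 7/0.00005 = 140000.
2^17 = 131072 < 140000 ≤ 2^18 = 262144, so n = 18.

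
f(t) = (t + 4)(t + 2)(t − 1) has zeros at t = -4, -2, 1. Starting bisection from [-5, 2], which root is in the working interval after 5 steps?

f(-1.5) = -3.125 < 0, so the root lies in [-1.5, 2]
f(0.25) = -7.171875 < 0, so the root lies in [0.25, 2]
f(1.125) = 2.001953 > 0, so the root lies in [0.25, 1.125]
f(0.6875) = -3.9368 < 0, so the root lies in [0.6875, 1.125]
f(0.90625) = -1.3368 < 0, so the root lies in [0.90625, 1.125]

1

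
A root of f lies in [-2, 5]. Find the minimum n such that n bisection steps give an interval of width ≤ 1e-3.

13

Width after n steps is 7/2^n. Need 2^n ≥ 7/1e-3 = 7000.
2^12 = 4096 < 7000 ≤ 2^13 = 8192, so n = 13.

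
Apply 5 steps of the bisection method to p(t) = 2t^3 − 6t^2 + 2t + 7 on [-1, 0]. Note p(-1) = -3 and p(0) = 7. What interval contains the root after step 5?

[-0.84375, -0.8125]

m = -0.5, p(m) = 4.25 (+); new bracket [-1, -0.5]
m = -0.75, p(m) = 1.28125 (+); new bracket [-1, -0.75]
m = -0.875, p(m) = -0.683594 (−); new bracket [-0.875, -0.75]
m = -0.8125, p(m) = 0.3413 (+); new bracket [-0.875, -0.8125]
m = -0.84375, p(m) = -0.1603 (−); new bracket [-0.84375, -0.8125]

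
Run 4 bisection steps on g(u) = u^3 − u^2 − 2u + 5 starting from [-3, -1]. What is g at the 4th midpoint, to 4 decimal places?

u = -2 gives g = -3, negative; keep [-2, -1]
u = -1.5 gives g = 2.375, positive; keep [-2, -1.5]
u = -1.75 gives g = 0.078125, positive; keep [-2, -1.75]
u = -1.875 gives g = -1.3574, negative; keep [-1.875, -1.75]

-1.3574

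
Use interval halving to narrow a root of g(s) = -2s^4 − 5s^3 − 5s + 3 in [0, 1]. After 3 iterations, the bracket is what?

[0.375, 0.5]

s = 0.5 gives g = -0.25, negative; keep [0, 0.5]
s = 0.25 gives g = 1.664062, positive; keep [0.25, 0.5]
s = 0.375 gives g = 0.821777, positive; keep [0.375, 0.5]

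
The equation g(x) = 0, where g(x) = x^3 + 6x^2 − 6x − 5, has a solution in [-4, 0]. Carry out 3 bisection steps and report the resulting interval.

[-1, -0.5]

m = -2, g(m) = 23 (+); new bracket [-2, 0]
m = -1, g(m) = 6 (+); new bracket [-1, 0]
m = -0.5, g(m) = -0.625 (−); new bracket [-1, -0.5]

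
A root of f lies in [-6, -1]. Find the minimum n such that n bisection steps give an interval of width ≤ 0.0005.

14

Width after n steps is 5/2^n. Need 2^n ≥ 5/0.0005 = 10000.
2^13 = 8192 < 10000 ≤ 2^14 = 16384, so n = 14.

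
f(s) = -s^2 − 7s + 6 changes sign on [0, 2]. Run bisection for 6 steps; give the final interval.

[0.75, 0.78125]

f(1) = -2 < 0, so the root lies in [0, 1]
f(0.5) = 2.25 > 0, so the root lies in [0.5, 1]
f(0.75) = 0.1875 > 0, so the root lies in [0.75, 1]
f(0.875) = -0.8906 < 0, so the root lies in [0.75, 0.875]
f(0.8125) = -0.3477 < 0, so the root lies in [0.75, 0.8125]
f(0.78125) = -0.0791 < 0, so the root lies in [0.75, 0.78125]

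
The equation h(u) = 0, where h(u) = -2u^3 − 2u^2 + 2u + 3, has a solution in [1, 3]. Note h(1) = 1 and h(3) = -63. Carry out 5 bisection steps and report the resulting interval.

[1.0625, 1.125]

h(2) = -17 < 0, so the root lies in [1, 2]
h(1.5) = -5.25 < 0, so the root lies in [1, 1.5]
h(1.25) = -1.53125 < 0, so the root lies in [1, 1.25]
h(1.125) = -0.1289 < 0, so the root lies in [1, 1.125]
h(1.0625) = 0.4683 > 0, so the root lies in [1.0625, 1.125]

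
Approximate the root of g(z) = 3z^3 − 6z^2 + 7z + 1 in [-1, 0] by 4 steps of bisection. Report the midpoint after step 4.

z = -0.5 gives g = -4.375, negative; keep [-0.5, 0]
z = -0.25 gives g = -1.171875, negative; keep [-0.25, 0]
z = -0.125 gives g = 0.025391, positive; keep [-0.25, -0.125]
z = -0.1875 gives g = -0.5432, negative; keep [-0.1875, -0.125]

-0.1875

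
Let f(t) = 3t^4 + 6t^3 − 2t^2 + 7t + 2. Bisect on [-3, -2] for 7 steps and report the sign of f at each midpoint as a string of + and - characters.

-++-++-

m = -2.5, f(m) = -4.5625 (−); new bracket [-3, -2.5]
m = -2.75, f(m) = 14.417969 (+); new bracket [-2.75, -2.5]
m = -2.625, f(m) = 3.758545 (+); new bracket [-2.625, -2.5]
m = -2.5625, f(m) = -0.6757 (−); new bracket [-2.625, -2.5625]
m = -2.59375, f(m) = 1.4707 (+); new bracket [-2.59375, -2.5625]
m = -2.578125, f(m) = 0.3801 (+); new bracket [-2.578125, -2.5625]
m = -2.5703125, f(m) = -0.1521 (−); new bracket [-2.578125, -2.5703125]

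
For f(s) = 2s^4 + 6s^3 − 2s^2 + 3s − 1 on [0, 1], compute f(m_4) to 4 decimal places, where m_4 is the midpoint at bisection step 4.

s = 0.5 gives f = 0.875, positive; keep [0, 0.5]
s = 0.25 gives f = -0.273438, negative; keep [0.25, 0.5]
s = 0.375 gives f = 0.199707, positive; keep [0.25, 0.375]
s = 0.3125 gives f = -0.0556, negative; keep [0.3125, 0.375]

-0.0556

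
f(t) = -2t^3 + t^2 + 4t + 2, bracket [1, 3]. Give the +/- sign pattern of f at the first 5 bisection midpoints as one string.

midpoint 2: f = -2 < 0 → [1, 2]
midpoint 1.5: f = 3.5 > 0 → [1.5, 2]
midpoint 1.75: f = 1.34375 > 0 → [1.75, 2]
midpoint 1.875: f = -0.168 < 0 → [1.75, 1.875]
midpoint 1.8125: f = 0.6265 > 0 → [1.8125, 1.875]

-++-+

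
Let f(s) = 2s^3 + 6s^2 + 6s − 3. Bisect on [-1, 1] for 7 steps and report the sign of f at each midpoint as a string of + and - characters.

m = 0, f(m) = -3 (−); new bracket [0, 1]
m = 0.5, f(m) = 1.75 (+); new bracket [0, 0.5]
m = 0.25, f(m) = -1.09375 (−); new bracket [0.25, 0.5]
m = 0.375, f(m) = 0.1992 (+); new bracket [0.25, 0.375]
m = 0.3125, f(m) = -0.478 (−); new bracket [0.3125, 0.375]
m = 0.34375, f(m) = -0.1473 (−); new bracket [0.34375, 0.375]
m = 0.359375, f(m) = 0.024 (+); new bracket [0.34375, 0.359375]

-+-+--+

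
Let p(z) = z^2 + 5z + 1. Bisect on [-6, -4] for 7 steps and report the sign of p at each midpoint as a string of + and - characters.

p(-5) = 1 > 0, so the root lies in [-5, -4]
p(-4.5) = -1.25 < 0, so the root lies in [-5, -4.5]
p(-4.75) = -0.1875 < 0, so the root lies in [-5, -4.75]
p(-4.875) = 0.3906 > 0, so the root lies in [-4.875, -4.75]
p(-4.8125) = 0.0977 > 0, so the root lies in [-4.8125, -4.75]
p(-4.78125) = -0.0459 < 0, so the root lies in [-4.8125, -4.78125]
p(-4.796875) = 0.0256 > 0, so the root lies in [-4.796875, -4.78125]

+--++-+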